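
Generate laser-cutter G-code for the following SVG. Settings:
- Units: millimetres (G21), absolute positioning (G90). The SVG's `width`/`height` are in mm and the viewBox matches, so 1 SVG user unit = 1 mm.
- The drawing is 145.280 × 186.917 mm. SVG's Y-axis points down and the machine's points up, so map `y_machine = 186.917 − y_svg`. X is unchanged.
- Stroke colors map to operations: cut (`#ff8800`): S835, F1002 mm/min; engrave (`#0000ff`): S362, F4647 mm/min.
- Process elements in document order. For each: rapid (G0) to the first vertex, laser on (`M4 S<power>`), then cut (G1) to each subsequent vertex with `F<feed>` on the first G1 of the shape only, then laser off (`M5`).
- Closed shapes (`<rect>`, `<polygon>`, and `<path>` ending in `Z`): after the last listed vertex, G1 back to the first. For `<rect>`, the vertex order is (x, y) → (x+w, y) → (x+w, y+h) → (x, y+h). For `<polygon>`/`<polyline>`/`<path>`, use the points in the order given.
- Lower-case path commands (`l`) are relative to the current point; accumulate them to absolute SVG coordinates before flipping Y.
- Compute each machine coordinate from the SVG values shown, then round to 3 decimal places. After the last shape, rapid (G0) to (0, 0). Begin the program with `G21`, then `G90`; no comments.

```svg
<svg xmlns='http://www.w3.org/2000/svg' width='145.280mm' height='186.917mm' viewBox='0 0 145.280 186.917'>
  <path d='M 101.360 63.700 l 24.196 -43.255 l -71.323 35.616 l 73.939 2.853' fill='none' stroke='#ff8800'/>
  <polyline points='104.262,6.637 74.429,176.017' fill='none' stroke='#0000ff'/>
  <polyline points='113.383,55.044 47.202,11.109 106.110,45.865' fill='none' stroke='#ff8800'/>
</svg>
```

G21
G90
G0 X101.360 Y123.217
M4 S835
G1 X125.556 Y166.472 F1002
G1 X54.233 Y130.856
G1 X128.172 Y128.003
M5
G0 X104.262 Y180.280
M4 S362
G1 X74.429 Y10.900 F4647
M5
G0 X113.383 Y131.873
M4 S835
G1 X47.202 Y175.808 F1002
G1 X106.110 Y141.052
M5
G0 X0.000 Y0.000

viewBox `0 0 145.280 186.917` with mm width/height → 1 unit = 1 mm. Flip: y_m = 186.917 − y_svg.

**Shape 1** — `<path>` open polyline, stroke `#ff8800` → cut (S835, F1002). Machine vertices: (101.360,123.217) → (125.556,166.472) → (54.233,130.856) → (128.172,128.003). Open path.

**Shape 2** — `<polyline>` line segment, stroke `#0000ff` → engrave (S362, F4647). Machine vertices: (104.262,180.280) → (74.429,10.900). Open path.

**Shape 3** — `<polyline>` open polyline, stroke `#ff8800` → cut (S835, F1002). Machine vertices: (113.383,131.873) → (47.202,175.808) → (106.110,141.052). Open path.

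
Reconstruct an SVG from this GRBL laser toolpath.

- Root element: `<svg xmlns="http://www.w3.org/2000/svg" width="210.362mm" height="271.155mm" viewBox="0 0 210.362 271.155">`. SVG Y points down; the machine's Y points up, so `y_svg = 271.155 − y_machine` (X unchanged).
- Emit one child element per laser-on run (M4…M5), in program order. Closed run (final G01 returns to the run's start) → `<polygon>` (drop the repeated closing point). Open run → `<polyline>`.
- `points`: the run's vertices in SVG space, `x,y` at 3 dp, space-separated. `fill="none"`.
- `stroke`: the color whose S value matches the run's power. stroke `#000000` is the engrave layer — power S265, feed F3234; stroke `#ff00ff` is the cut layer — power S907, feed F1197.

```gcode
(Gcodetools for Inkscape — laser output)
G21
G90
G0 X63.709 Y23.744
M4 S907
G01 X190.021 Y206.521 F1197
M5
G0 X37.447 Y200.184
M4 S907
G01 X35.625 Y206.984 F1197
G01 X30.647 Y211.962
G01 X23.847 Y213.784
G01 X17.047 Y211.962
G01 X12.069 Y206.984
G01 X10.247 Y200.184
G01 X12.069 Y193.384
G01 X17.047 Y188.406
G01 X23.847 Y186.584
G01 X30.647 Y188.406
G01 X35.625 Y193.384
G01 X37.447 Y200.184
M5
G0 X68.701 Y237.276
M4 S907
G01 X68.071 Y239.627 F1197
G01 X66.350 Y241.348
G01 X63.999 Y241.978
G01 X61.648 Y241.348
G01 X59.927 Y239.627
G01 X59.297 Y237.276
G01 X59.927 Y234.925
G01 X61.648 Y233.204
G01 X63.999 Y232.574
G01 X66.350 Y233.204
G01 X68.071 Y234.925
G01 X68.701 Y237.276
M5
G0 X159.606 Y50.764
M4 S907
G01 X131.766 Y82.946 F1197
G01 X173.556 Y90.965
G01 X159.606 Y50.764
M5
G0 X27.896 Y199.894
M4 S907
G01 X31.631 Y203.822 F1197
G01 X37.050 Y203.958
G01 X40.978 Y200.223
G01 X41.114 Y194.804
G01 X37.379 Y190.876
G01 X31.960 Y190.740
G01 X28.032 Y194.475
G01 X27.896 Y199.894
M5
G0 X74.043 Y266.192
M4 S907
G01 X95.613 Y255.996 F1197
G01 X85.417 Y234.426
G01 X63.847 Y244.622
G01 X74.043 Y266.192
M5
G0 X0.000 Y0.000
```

<svg xmlns="http://www.w3.org/2000/svg" width="210.362mm" height="271.155mm" viewBox="0 0 210.362 271.155">
  <polyline points="63.709,247.411 190.021,64.634" fill="none" stroke="#ff00ff"/>
  <polygon points="37.447,70.971 35.625,64.171 30.647,59.193 23.847,57.371 17.047,59.193 12.069,64.171 10.247,70.971 12.069,77.771 17.047,82.749 23.847,84.571 30.647,82.749 35.625,77.771" fill="none" stroke="#ff00ff"/>
  <polygon points="68.701,33.879 68.071,31.528 66.350,29.807 63.999,29.177 61.648,29.807 59.927,31.528 59.297,33.879 59.927,36.230 61.648,37.951 63.999,38.581 66.350,37.951 68.071,36.230" fill="none" stroke="#ff00ff"/>
  <polygon points="159.606,220.391 131.766,188.209 173.556,180.190" fill="none" stroke="#ff00ff"/>
  <polygon points="27.896,71.261 31.631,67.333 37.050,67.197 40.978,70.932 41.114,76.351 37.379,80.279 31.960,80.415 28.032,76.680" fill="none" stroke="#ff00ff"/>
  <polygon points="74.043,4.963 95.613,15.159 85.417,36.729 63.847,26.533" fill="none" stroke="#ff00ff"/>
</svg>

Machine Y-up, SVG Y-down with viewBox height 271.155, so y_svg = 271.155 − y_machine; X carries over. Every run uses S907, so all elements get stroke `#ff00ff` (cut).

Run 1: The run is open, so emit a `<polyline>` with points (Y-flipped): 63.709,247.411 190.021,64.634.

Run 2: The run returns to its start, so emit a `<polygon>` with points (Y-flipped): 37.447,70.971 35.625,64.171 30.647,59.193 23.847,57.371 17.047,59.193 12.069,64.171 10.247,70.971 12.069,77.771 17.047,82.749 23.847,84.571 30.647,82.749 35.625,77.771.

Run 3: The run returns to its start, so emit a `<polygon>` with points (Y-flipped): 68.701,33.879 68.071,31.528 66.350,29.807 63.999,29.177 61.648,29.807 59.927,31.528 59.297,33.879 59.927,36.230 61.648,37.951 63.999,38.581 66.350,37.951 68.071,36.230.

Run 4: The run returns to its start, so emit a `<polygon>` with points (Y-flipped): 159.606,220.391 131.766,188.209 173.556,180.190.

Run 5: The run returns to its start, so emit a `<polygon>` with points (Y-flipped): 27.896,71.261 31.631,67.333 37.050,67.197 40.978,70.932 41.114,76.351 37.379,80.279 31.960,80.415 28.032,76.680.

Run 6: The run returns to its start, so emit a `<polygon>` with points (Y-flipped): 74.043,4.963 95.613,15.159 85.417,36.729 63.847,26.533.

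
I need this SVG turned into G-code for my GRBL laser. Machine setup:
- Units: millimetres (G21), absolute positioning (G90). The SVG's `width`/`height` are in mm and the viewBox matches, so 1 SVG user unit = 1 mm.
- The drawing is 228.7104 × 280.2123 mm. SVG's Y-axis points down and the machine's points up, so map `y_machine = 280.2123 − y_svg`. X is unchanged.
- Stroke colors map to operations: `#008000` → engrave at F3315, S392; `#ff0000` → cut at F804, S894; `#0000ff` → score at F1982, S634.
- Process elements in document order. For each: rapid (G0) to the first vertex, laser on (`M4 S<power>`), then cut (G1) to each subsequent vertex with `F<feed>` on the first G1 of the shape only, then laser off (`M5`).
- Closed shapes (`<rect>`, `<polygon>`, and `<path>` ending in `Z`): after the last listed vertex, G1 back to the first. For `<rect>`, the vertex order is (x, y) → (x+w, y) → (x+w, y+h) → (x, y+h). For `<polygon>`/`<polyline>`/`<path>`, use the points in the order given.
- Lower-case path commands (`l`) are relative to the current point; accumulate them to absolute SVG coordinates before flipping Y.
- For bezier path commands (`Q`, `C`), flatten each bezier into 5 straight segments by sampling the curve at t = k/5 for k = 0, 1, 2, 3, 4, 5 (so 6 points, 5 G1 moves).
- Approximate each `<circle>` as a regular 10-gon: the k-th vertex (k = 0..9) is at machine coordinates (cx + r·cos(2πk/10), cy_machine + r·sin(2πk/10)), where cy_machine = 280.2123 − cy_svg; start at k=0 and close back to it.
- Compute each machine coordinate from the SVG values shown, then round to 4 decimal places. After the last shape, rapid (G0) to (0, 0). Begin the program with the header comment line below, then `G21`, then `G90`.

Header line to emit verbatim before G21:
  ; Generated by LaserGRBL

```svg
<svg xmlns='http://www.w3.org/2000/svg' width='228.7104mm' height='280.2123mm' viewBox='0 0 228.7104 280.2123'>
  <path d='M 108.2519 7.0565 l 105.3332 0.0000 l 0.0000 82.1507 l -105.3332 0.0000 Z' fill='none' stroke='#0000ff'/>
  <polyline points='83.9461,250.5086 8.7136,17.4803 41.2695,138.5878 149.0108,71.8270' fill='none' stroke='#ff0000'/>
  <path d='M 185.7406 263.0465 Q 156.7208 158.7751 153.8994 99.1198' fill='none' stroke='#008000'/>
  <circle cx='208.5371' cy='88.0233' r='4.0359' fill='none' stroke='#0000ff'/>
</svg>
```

Since the viewBox matches the mm dimensions, user units are millimetres directly. The only transform is the Y-flip y_m = 280.2123 − y_svg.

Shape 1 is a rectangle drawn with `<path>`. Its stroke #0000ff means score at S634, F1982. After flipping Y the toolpath is (108.2519,273.1558) → (213.5851,273.1558) → (213.5851,191.0051) → (108.2519,191.0051) → (108.2519,273.1558), returning to the start.

Shape 2 is a open polyline drawn with `<polyline>`. Its stroke #ff0000 means cut at S894, F804. After flipping Y the toolpath is (83.9461,29.7037) → (8.7136,262.7320) → (41.2695,141.6245) → (149.0108,208.3853).

Shape 3 is a quadratic bezier drawn with `<path>`. Its stroke #008000 means engrave at S392, F3315. After flipping Y the toolpath is (185.7406,17.1658) → (175.1806,57.0897) → (166.7165,93.4443) → (160.3483,126.2297) → (156.0759,155.4457) → (153.8994,181.0925).

Shape 4 is a circle drawn with `<circle>`. Its stroke #0000ff means score at S634, F1982. After flipping Y the toolpath is (212.5730,192.1890) → (211.8022,194.5612) → (209.7843,196.0274) → (207.2899,196.0274) → (205.2720,194.5612) → (204.5012,192.1890) → (205.2720,189.8168) → (207.2899,188.3506) → (209.7843,188.3506) → (211.8022,189.8168) → (212.5730,192.1890), returning to the start.

; Generated by LaserGRBL
G21
G90
G0 X108.2519 Y273.1558
M4 S634
G1 X213.5851 Y273.1558 F1982
G1 X213.5851 Y191.0051
G1 X108.2519 Y191.0051
G1 X108.2519 Y273.1558
M5
G0 X83.9461 Y29.7037
M4 S894
G1 X8.7136 Y262.7320 F804
G1 X41.2695 Y141.6245
G1 X149.0108 Y208.3853
M5
G0 X185.7406 Y17.1658
M4 S392
G1 X175.1806 Y57.0897 F3315
G1 X166.7165 Y93.4443
G1 X160.3483 Y126.2297
G1 X156.0759 Y155.4457
G1 X153.8994 Y181.0925
M5
G0 X212.5730 Y192.1890
M4 S634
G1 X211.8022 Y194.5612 F1982
G1 X209.7843 Y196.0274
G1 X207.2899 Y196.0274
G1 X205.2720 Y194.5612
G1 X204.5012 Y192.1890
G1 X205.2720 Y189.8168
G1 X207.2899 Y188.3506
G1 X209.7843 Y188.3506
G1 X211.8022 Y189.8168
G1 X212.5730 Y192.1890
M5
G0 X0.0000 Y0.0000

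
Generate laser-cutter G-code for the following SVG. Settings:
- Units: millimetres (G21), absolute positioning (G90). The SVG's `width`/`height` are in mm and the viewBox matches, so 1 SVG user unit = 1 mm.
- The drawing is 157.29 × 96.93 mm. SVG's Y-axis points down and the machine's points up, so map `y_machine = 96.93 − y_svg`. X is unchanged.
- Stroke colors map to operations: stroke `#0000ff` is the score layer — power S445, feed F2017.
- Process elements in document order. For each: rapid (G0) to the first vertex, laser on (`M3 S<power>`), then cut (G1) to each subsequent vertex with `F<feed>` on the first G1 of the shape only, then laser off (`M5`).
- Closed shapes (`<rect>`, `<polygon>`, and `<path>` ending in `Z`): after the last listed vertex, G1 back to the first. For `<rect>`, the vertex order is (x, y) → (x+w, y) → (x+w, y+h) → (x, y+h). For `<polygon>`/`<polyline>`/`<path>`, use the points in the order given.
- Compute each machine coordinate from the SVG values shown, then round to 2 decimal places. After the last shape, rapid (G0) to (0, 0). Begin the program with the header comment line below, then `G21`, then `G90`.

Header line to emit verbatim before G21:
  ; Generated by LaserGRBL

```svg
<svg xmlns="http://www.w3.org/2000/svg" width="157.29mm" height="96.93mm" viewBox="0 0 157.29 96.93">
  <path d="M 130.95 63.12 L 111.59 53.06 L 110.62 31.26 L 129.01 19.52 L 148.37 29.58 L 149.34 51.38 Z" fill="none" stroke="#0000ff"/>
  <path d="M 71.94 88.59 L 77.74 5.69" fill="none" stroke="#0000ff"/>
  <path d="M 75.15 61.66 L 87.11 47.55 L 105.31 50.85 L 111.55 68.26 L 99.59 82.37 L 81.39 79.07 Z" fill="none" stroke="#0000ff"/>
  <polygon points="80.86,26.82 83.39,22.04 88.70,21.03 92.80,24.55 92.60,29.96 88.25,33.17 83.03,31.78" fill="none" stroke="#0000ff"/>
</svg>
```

; Generated by LaserGRBL
G21
G90
G0 X130.95 Y33.81
M3 S445
G1 X111.59 Y43.87 F2017
G1 X110.62 Y65.67
G1 X129.01 Y77.41
G1 X148.37 Y67.35
G1 X149.34 Y45.55
G1 X130.95 Y33.81
M5
G0 X71.94 Y8.34
M3 S445
G1 X77.74 Y91.24 F2017
M5
G0 X75.15 Y35.27
M3 S445
G1 X87.11 Y49.38 F2017
G1 X105.31 Y46.08
G1 X111.55 Y28.67
G1 X99.59 Y14.56
G1 X81.39 Y17.86
G1 X75.15 Y35.27
M5
G0 X80.86 Y70.11
M3 S445
G1 X83.39 Y74.89 F2017
G1 X88.70 Y75.90
G1 X92.80 Y72.38
G1 X92.60 Y66.97
G1 X88.25 Y63.76
G1 X83.03 Y65.15
G1 X80.86 Y70.11
M5
G0 X0.00 Y0.00

1 u = 1 mm; y_m = 96.93 − y.

[1] `<path>` regular polygon, #0000ff→score S445 F2017: (130.95,33.81) → (111.59,43.87) → (110.62,65.67) → (129.01,77.41) → (148.37,67.35) → (149.34,45.55) → (130.95,33.81) (closed)

[2] `<path>` line segment, #0000ff→score S445 F2017: (71.94,8.34) → (77.74,91.24)

[3] `<path>` regular polygon, #0000ff→score S445 F2017: (75.15,35.27) → (87.11,49.38) → (105.31,46.08) → (111.55,28.67) → (99.59,14.56) → (81.39,17.86) → (75.15,35.27) (closed)

[4] `<polygon>` regular polygon, #0000ff→score S445 F2017: (80.86,70.11) → (83.39,74.89) → (88.70,75.90) → (92.80,72.38) → (92.60,66.97) → (88.25,63.76) → (83.03,65.15) → (80.86,70.11) (closed)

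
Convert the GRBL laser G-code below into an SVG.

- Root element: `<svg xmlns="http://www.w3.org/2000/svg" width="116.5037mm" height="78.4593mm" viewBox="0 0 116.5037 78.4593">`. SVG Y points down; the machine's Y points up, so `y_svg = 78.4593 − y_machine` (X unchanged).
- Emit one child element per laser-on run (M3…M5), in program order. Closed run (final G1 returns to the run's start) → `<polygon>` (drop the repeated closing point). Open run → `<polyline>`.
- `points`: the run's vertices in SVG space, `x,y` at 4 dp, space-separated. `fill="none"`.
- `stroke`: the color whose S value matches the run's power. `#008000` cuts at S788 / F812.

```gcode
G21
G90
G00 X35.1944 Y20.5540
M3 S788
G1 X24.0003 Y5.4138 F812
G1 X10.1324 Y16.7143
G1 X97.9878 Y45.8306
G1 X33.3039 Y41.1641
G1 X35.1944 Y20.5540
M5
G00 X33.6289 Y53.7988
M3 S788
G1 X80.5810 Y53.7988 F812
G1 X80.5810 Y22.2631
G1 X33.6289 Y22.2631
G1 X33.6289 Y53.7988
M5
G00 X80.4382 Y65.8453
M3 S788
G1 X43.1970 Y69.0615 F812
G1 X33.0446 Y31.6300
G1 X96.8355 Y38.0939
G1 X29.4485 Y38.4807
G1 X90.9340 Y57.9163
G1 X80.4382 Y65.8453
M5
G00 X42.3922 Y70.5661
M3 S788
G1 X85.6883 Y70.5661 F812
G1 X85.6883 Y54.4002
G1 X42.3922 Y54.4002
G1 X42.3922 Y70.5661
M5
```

<svg xmlns="http://www.w3.org/2000/svg" width="116.5037mm" height="78.4593mm" viewBox="0 0 116.5037 78.4593">
  <polygon points="35.1944,57.9053 24.0003,73.0455 10.1324,61.7450 97.9878,32.6287 33.3039,37.2952" fill="none" stroke="#008000"/>
  <polygon points="33.6289,24.6605 80.5810,24.6605 80.5810,56.1962 33.6289,56.1962" fill="none" stroke="#008000"/>
  <polygon points="80.4382,12.6140 43.1970,9.3978 33.0446,46.8293 96.8355,40.3654 29.4485,39.9786 90.9340,20.5430" fill="none" stroke="#008000"/>
  <polygon points="42.3922,7.8932 85.6883,7.8932 85.6883,24.0591 42.3922,24.0591" fill="none" stroke="#008000"/>
</svg>

y_svg = 78.4593 − y_m. Every run uses S788, so all elements get stroke `#008000` (cut).

[1] closed run; points: 35.1944,57.9053 24.0003,73.0455 10.1324,61.7450 97.9878,32.6287 33.3039,37.2952

[2] closed run; points: 33.6289,24.6605 80.5810,24.6605 80.5810,56.1962 33.6289,56.1962

[3] closed run; points: 80.4382,12.6140 43.1970,9.3978 33.0446,46.8293 96.8355,40.3654 29.4485,39.9786 90.9340,20.5430

[4] closed run; points: 42.3922,7.8932 85.6883,7.8932 85.6883,24.0591 42.3922,24.0591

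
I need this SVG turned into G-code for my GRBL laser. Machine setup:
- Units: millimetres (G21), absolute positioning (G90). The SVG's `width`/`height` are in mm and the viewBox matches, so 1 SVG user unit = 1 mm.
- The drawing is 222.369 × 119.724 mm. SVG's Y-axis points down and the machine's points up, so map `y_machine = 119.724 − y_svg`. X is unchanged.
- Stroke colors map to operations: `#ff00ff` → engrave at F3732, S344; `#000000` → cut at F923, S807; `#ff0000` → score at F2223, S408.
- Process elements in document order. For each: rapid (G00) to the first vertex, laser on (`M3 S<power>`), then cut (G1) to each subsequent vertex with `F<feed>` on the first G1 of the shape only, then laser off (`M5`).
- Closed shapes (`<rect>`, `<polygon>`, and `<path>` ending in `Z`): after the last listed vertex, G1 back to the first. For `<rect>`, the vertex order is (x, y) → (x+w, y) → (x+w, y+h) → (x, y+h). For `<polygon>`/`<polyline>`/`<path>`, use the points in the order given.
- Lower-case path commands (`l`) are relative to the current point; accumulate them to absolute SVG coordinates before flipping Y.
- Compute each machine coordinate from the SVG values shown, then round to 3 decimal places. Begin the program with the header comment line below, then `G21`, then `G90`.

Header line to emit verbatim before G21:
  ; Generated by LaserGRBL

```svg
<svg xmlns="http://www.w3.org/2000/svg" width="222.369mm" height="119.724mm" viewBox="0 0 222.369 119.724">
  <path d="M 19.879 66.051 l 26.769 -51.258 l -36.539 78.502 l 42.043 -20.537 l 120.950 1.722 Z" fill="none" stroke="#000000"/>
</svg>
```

; Generated by LaserGRBL
G21
G90
G00 X19.879 Y53.673
M3 S807
G1 X46.648 Y104.931 F923
G1 X10.109 Y26.429
G1 X52.152 Y46.966
G1 X173.102 Y45.244
G1 X19.879 Y53.673
M5

Since the viewBox matches the mm dimensions, user units are millimetres directly. The only transform is the Y-flip y_m = 119.724 − y_svg.

Shape 1 is a closed polygon drawn with `<path>`. Its stroke #000000 means cut at S807, F923. After flipping Y the toolpath is (19.879,53.673) → (46.648,104.931) → (10.109,26.429) → (52.152,46.966) → (173.102,45.244) → (19.879,53.673), returning to the start.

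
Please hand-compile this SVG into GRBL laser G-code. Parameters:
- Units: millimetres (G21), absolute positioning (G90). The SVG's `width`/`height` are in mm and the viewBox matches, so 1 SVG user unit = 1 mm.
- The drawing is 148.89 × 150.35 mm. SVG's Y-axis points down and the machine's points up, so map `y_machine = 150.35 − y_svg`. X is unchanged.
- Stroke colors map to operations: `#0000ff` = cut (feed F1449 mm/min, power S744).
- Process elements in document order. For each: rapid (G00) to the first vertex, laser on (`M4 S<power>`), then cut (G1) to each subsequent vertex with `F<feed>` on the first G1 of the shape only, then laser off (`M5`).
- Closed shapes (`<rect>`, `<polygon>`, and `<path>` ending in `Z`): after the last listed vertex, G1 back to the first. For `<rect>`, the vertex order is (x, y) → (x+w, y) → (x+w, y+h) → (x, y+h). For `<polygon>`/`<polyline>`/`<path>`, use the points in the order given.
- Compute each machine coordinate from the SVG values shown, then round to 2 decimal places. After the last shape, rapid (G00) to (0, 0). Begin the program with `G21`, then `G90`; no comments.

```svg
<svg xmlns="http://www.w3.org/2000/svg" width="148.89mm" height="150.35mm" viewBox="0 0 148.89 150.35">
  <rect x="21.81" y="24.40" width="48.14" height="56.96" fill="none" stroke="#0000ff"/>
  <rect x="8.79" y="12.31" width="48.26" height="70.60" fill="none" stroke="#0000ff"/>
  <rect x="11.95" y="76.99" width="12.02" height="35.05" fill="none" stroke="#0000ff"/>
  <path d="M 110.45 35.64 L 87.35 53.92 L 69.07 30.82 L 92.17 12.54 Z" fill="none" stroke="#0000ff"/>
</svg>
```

G21
G90
G00 X21.81 Y125.95
M4 S744
G1 X69.95 Y125.95 F1449
G1 X69.95 Y68.99
G1 X21.81 Y68.99
G1 X21.81 Y125.95
M5
G00 X8.79 Y138.04
M4 S744
G1 X57.05 Y138.04 F1449
G1 X57.05 Y67.44
G1 X8.79 Y67.44
G1 X8.79 Y138.04
M5
G00 X11.95 Y73.36
M4 S744
G1 X23.97 Y73.36 F1449
G1 X23.97 Y38.31
G1 X11.95 Y38.31
G1 X11.95 Y73.36
M5
G00 X110.45 Y114.71
M4 S744
G1 X87.35 Y96.43 F1449
G1 X69.07 Y119.53
G1 X92.17 Y137.81
G1 X110.45 Y114.71
M5
G00 X0.00 Y0.00

Since the viewBox matches the mm dimensions, user units are millimetres directly. The only transform is the Y-flip y_m = 150.35 − y_svg.

Shape 1 is a rectangle drawn with `<rect>`. Its stroke #0000ff means cut at S744, F1449. After flipping Y the toolpath is (21.81,125.95) → (69.95,125.95) → (69.95,68.99) → (21.81,68.99) → (21.81,125.95), returning to the start.

Shape 2 is a rectangle drawn with `<rect>`. Its stroke #0000ff means cut at S744, F1449. After flipping Y the toolpath is (8.79,138.04) → (57.05,138.04) → (57.05,67.44) → (8.79,67.44) → (8.79,138.04), returning to the start.

Shape 3 is a rectangle drawn with `<rect>`. Its stroke #0000ff means cut at S744, F1449. After flipping Y the toolpath is (11.95,73.36) → (23.97,73.36) → (23.97,38.31) → (11.95,38.31) → (11.95,73.36), returning to the start.

Shape 4 is a regular polygon drawn with `<path>`. Its stroke #0000ff means cut at S744, F1449. After flipping Y the toolpath is (110.45,114.71) → (87.35,96.43) → (69.07,119.53) → (92.17,137.81) → (110.45,114.71), returning to the start.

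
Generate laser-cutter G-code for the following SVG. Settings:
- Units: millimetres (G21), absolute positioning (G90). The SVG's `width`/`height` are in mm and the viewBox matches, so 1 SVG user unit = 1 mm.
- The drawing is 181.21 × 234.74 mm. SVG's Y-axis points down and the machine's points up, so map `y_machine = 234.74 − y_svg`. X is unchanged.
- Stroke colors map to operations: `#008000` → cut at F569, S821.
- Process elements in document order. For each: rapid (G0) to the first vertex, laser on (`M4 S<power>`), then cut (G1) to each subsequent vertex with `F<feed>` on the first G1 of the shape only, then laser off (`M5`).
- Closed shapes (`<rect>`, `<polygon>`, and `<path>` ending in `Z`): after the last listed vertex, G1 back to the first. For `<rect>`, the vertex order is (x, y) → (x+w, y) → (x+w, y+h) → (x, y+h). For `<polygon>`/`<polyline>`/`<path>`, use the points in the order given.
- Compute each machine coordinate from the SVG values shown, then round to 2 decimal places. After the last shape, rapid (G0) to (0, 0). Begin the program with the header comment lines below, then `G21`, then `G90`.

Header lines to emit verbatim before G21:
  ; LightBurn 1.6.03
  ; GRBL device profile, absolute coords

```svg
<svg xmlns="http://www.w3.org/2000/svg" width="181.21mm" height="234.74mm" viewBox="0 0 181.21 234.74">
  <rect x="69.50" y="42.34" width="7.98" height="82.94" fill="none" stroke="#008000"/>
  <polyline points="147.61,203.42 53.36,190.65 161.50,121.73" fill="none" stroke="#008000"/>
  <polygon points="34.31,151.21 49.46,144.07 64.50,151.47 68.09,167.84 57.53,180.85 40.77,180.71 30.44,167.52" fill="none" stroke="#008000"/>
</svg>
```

; LightBurn 1.6.03
; GRBL device profile, absolute coords
G21
G90
G0 X69.50 Y192.40
M4 S821
G1 X77.48 Y192.40 F569
G1 X77.48 Y109.46
G1 X69.50 Y109.46
G1 X69.50 Y192.40
M5
G0 X147.61 Y31.32
M4 S821
G1 X53.36 Y44.09 F569
G1 X161.50 Y113.01
M5
G0 X34.31 Y83.53
M4 S821
G1 X49.46 Y90.67 F569
G1 X64.50 Y83.27
G1 X68.09 Y66.90
G1 X57.53 Y53.89
G1 X40.77 Y54.03
G1 X30.44 Y67.22
G1 X34.31 Y83.53
M5
G0 X0.00 Y0.00

viewBox `0 0 181.21 234.74` with mm width/height → 1 unit = 1 mm. Flip: y_m = 234.74 − y_svg.

**Shape 1** — `<rect>` rectangle, stroke `#008000` → cut (S821, F569). Machine vertices: (69.50,192.40) → (77.48,192.40) → (77.48,109.46) → (69.50,109.46) → (69.50,192.40). Closed: final G1 returns to the first vertex.

**Shape 2** — `<polyline>` open polyline, stroke `#008000` → cut (S821, F569). Machine vertices: (147.61,31.32) → (53.36,44.09) → (161.50,113.01). Open path.

**Shape 3** — `<polygon>` regular polygon, stroke `#008000` → cut (S821, F569). Machine vertices: (34.31,83.53) → (49.46,90.67) → (64.50,83.27) → (68.09,66.90) → (57.53,53.89) → (40.77,54.03) → (30.44,67.22) → (34.31,83.53). Closed: final G1 returns to the first vertex.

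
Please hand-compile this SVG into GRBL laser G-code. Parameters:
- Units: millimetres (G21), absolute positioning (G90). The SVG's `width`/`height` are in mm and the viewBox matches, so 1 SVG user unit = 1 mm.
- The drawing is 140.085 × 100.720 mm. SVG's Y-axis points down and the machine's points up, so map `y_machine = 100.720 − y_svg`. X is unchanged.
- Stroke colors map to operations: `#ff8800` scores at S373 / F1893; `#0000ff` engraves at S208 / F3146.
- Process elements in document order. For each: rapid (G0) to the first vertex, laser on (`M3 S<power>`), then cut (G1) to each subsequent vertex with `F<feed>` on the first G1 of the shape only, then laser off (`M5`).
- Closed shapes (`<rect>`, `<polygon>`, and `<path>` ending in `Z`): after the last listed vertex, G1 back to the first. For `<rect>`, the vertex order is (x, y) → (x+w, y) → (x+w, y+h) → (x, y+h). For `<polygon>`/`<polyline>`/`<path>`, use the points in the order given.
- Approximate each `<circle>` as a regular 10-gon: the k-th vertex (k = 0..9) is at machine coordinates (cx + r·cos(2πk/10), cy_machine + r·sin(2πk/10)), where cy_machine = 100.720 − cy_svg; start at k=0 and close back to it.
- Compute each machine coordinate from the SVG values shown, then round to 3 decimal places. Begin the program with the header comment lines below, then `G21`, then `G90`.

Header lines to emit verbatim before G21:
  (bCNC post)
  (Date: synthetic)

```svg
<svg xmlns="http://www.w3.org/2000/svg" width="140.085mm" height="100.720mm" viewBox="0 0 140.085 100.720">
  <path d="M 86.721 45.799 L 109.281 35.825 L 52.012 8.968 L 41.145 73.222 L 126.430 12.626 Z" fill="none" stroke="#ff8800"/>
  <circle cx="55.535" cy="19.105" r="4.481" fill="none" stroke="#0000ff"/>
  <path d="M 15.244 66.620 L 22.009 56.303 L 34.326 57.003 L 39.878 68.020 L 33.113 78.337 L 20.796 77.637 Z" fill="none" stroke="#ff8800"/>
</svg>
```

Since the viewBox matches the mm dimensions, user units are millimetres directly. The only transform is the Y-flip y_m = 100.720 − y_svg.

Shape 1 is a closed polygon drawn with `<path>`. Its stroke #ff8800 means score at S373, F1893. After flipping Y the toolpath is (86.721,54.921) → (109.281,64.895) → (52.012,91.752) → (41.145,27.498) → (126.430,88.094) → (86.721,54.921), returning to the start.

Shape 2 is a circle drawn with `<circle>`. Its stroke #0000ff means engrave at S208, F3146. After flipping Y the toolpath is (60.016,81.615) → (59.160,84.249) → (56.920,85.877) → (54.150,85.877) → (51.910,84.249) → (51.054,81.615) → (51.910,78.981) → (54.150,77.353) → (56.920,77.353) → (59.160,78.981) → (60.016,81.615), returning to the start.

Shape 3 is a regular polygon drawn with `<path>`. Its stroke #ff8800 means score at S373, F1893. After flipping Y the toolpath is (15.244,34.100) → (22.009,44.417) → (34.326,43.717) → (39.878,32.700) → (33.113,22.383) → (20.796,23.083) → (15.244,34.100), returning to the start.

(bCNC post)
(Date: synthetic)
G21
G90
G0 X86.721 Y54.921
M3 S373
G1 X109.281 Y64.895 F1893
G1 X52.012 Y91.752
G1 X41.145 Y27.498
G1 X126.430 Y88.094
G1 X86.721 Y54.921
M5
G0 X60.016 Y81.615
M3 S208
G1 X59.160 Y84.249 F3146
G1 X56.920 Y85.877
G1 X54.150 Y85.877
G1 X51.910 Y84.249
G1 X51.054 Y81.615
G1 X51.910 Y78.981
G1 X54.150 Y77.353
G1 X56.920 Y77.353
G1 X59.160 Y78.981
G1 X60.016 Y81.615
M5
G0 X15.244 Y34.100
M3 S373
G1 X22.009 Y44.417 F1893
G1 X34.326 Y43.717
G1 X39.878 Y32.700
G1 X33.113 Y22.383
G1 X20.796 Y23.083
G1 X15.244 Y34.100
M5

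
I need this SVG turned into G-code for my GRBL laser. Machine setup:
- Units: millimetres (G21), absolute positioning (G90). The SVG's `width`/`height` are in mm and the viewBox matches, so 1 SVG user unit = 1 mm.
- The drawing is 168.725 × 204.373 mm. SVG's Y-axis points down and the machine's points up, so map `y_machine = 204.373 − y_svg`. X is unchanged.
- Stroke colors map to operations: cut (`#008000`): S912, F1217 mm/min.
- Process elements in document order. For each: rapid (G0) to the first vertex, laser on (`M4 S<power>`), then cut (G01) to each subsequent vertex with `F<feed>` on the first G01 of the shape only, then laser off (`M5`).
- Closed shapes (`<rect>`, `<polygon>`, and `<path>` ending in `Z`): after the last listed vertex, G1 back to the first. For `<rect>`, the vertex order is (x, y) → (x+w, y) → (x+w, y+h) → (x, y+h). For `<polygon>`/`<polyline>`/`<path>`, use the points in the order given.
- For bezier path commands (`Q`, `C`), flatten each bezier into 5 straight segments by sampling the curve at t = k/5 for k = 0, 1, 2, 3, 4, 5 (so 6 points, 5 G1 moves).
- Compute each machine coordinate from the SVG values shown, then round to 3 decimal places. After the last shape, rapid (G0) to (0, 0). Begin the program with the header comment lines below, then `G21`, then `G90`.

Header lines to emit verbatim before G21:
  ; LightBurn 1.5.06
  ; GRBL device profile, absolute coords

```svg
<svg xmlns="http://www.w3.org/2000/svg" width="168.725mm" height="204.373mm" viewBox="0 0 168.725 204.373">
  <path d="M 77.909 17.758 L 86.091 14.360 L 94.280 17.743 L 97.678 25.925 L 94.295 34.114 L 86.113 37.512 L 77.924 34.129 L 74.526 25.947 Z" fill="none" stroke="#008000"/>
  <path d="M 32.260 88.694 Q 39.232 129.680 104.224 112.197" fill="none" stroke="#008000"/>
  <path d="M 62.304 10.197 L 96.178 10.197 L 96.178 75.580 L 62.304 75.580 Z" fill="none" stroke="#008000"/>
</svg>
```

viewBox `0 0 168.725 204.373` with mm width/height → 1 unit = 1 mm. Flip: y_m = 204.373 − y_svg.

**Shape 1** — `<path>` regular polygon, stroke `#008000` → cut (S912, F1217). Machine vertices: (77.909,186.615) → (86.091,190.013) → (94.280,186.630) → (97.678,178.448) → (94.295,170.259) → (86.113,166.861) → (77.924,170.244) → (74.526,178.426) → (77.909,186.615). Closed: final G1 returns to the first vertex.

**Shape 2** — `<path>` quadratic bezier, stroke `#008000` → cut (S912, F1217). Control points (SVG): P0=(32.260,88.694), P1=(39.232,129.680), P2=(104.224,112.197); sampled at t=k/5. Machine vertices: (32.260,115.679) → (37.370,101.623) → (47.121,92.245) → (61.514,87.545) → (80.548,87.522) → (104.224,92.176). Open path.

**Shape 3** — `<path>` rectangle, stroke `#008000` → cut (S912, F1217). Machine vertices: (62.304,194.176) → (96.178,194.176) → (96.178,128.793) → (62.304,128.793) → (62.304,194.176). Closed: final G1 returns to the first vertex.

; LightBurn 1.5.06
; GRBL device profile, absolute coords
G21
G90
G0 X77.909 Y186.615
M4 S912
G01 X86.091 Y190.013 F1217
G01 X94.280 Y186.630
G01 X97.678 Y178.448
G01 X94.295 Y170.259
G01 X86.113 Y166.861
G01 X77.924 Y170.244
G01 X74.526 Y178.426
G01 X77.909 Y186.615
M5
G0 X32.260 Y115.679
M4 S912
G01 X37.370 Y101.623 F1217
G01 X47.121 Y92.245
G01 X61.514 Y87.545
G01 X80.548 Y87.522
G01 X104.224 Y92.176
M5
G0 X62.304 Y194.176
M4 S912
G01 X96.178 Y194.176 F1217
G01 X96.178 Y128.793
G01 X62.304 Y128.793
G01 X62.304 Y194.176
M5
G0 X0.000 Y0.000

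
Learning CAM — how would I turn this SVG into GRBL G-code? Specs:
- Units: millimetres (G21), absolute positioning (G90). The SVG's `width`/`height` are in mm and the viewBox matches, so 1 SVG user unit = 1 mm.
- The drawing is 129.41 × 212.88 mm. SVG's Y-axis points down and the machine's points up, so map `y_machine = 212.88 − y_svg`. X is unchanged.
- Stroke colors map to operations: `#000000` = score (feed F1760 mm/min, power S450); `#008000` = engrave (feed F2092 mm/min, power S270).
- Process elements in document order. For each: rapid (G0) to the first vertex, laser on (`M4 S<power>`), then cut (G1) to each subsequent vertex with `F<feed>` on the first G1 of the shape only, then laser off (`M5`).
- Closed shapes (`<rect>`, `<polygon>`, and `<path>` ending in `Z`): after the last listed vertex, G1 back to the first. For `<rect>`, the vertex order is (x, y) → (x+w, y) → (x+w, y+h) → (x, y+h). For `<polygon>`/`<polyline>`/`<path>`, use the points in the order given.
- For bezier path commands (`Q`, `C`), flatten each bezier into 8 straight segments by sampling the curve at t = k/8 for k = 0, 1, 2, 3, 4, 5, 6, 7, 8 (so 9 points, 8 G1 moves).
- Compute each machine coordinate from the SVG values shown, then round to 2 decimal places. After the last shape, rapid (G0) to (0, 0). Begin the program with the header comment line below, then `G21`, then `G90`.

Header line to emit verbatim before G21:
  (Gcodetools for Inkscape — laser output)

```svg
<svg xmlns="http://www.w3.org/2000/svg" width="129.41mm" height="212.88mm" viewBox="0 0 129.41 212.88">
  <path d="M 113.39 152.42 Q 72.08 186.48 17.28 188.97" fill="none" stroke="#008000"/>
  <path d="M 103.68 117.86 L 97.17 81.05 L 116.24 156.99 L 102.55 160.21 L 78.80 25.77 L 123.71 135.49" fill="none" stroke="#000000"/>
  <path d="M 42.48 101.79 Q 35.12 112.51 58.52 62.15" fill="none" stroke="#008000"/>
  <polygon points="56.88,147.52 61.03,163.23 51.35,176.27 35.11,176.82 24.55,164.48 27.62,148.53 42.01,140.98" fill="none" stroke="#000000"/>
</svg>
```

Since the viewBox matches the mm dimensions, user units are millimetres directly. The only transform is the Y-flip y_m = 212.88 − y_svg.

Shape 1 is a quadratic bezier drawn with `<path>`. Its stroke #008000 means engrave at S270, F2092. After flipping Y the toolpath is (113.39,60.46) → (102.85,52.44) → (91.89,45.40) → (80.51,39.35) → (68.71,34.29) → (56.48,30.22) → (43.84,27.13) → (30.77,25.03) → (17.28,23.91).

Shape 2 is a open polyline drawn with `<path>`. Its stroke #000000 means score at S450, F1760. After flipping Y the toolpath is (103.68,95.02) → (97.17,131.83) → (116.24,55.89) → (102.55,52.67) → (78.80,187.11) → (123.71,77.39).

Shape 3 is a quadratic bezier drawn with `<path>`. Its stroke #008000 means engrave at S270, F2092. After flipping Y the toolpath is (42.48,111.09) → (41.12,109.36) → (40.72,109.55) → (41.29,111.64) → (42.81,115.64) → (45.30,121.55) → (48.74,129.37) → (53.15,139.09) → (58.52,150.73).

Shape 4 is a regular polygon drawn with `<polygon>`. Its stroke #000000 means score at S450, F1760. After flipping Y the toolpath is (56.88,65.36) → (61.03,49.65) → (51.35,36.61) → (35.11,36.06) → (24.55,48.40) → (27.62,64.35) → (42.01,71.90) → (56.88,65.36), returning to the start.

(Gcodetools for Inkscape — laser output)
G21
G90
G0 X113.39 Y60.46
M4 S270
G1 X102.85 Y52.44 F2092
G1 X91.89 Y45.40
G1 X80.51 Y39.35
G1 X68.71 Y34.29
G1 X56.48 Y30.22
G1 X43.84 Y27.13
G1 X30.77 Y25.03
G1 X17.28 Y23.91
M5
G0 X103.68 Y95.02
M4 S450
G1 X97.17 Y131.83 F1760
G1 X116.24 Y55.89
G1 X102.55 Y52.67
G1 X78.80 Y187.11
G1 X123.71 Y77.39
M5
G0 X42.48 Y111.09
M4 S270
G1 X41.12 Y109.36 F2092
G1 X40.72 Y109.55
G1 X41.29 Y111.64
G1 X42.81 Y115.64
G1 X45.30 Y121.55
G1 X48.74 Y129.37
G1 X53.15 Y139.09
G1 X58.52 Y150.73
M5
G0 X56.88 Y65.36
M4 S450
G1 X61.03 Y49.65 F1760
G1 X51.35 Y36.61
G1 X35.11 Y36.06
G1 X24.55 Y48.40
G1 X27.62 Y64.35
G1 X42.01 Y71.90
G1 X56.88 Y65.36
M5
G0 X0.00 Y0.00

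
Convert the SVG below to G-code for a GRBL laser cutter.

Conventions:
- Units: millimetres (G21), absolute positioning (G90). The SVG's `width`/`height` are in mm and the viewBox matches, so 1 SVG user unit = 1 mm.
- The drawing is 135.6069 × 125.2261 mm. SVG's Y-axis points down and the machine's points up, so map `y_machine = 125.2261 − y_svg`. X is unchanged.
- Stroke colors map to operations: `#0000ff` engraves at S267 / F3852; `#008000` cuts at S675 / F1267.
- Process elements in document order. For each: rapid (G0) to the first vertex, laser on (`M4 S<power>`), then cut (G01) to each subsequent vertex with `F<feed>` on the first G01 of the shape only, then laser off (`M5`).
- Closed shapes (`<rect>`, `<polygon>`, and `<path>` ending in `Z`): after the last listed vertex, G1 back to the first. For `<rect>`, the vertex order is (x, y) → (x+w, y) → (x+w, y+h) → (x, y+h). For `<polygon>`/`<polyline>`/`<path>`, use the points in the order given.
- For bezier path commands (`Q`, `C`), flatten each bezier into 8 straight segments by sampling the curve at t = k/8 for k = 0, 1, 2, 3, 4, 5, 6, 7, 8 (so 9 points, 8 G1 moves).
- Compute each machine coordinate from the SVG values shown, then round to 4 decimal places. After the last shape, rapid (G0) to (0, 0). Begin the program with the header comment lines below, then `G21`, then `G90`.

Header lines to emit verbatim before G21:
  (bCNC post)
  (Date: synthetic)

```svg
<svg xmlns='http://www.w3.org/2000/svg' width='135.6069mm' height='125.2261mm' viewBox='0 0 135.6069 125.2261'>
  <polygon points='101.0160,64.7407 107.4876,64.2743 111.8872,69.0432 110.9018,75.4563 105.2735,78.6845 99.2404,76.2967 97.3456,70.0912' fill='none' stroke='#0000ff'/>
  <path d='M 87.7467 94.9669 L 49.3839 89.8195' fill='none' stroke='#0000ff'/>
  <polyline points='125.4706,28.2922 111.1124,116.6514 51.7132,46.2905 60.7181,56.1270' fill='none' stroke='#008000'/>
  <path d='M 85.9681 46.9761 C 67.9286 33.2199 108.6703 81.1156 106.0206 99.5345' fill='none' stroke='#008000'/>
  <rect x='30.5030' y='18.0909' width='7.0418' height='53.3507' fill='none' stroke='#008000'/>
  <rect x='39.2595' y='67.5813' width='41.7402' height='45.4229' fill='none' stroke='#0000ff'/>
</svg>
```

(bCNC post)
(Date: synthetic)
G21
G90
G0 X101.0160 Y60.4854
M4 S267
G01 X107.4876 Y60.9518 F3852
G01 X111.8872 Y56.1829
G01 X110.9018 Y49.7698
G01 X105.2735 Y46.5416
G01 X99.2404 Y48.9294
G01 X97.3456 Y55.1349
G01 X101.0160 Y60.4854
M5
G0 X87.7467 Y30.2592
M4 S267
G01 X49.3839 Y35.4066 F3852
M5
G0 X125.4706 Y96.9339
M4 S675
G01 X111.1124 Y8.5747 F1267
G01 X51.7132 Y78.9356
G01 X60.7181 Y69.0991
M5
G0 X85.9681 Y78.2500
M4 S675
G01 X81.7591 Y80.6966 F1267
G01 X81.8635 Y78.4313
G01 X85.0840 Y72.5219
G01 X90.2232 Y64.0365
G01 X96.0838 Y54.0428
G01 X101.4684 Y43.6088
G01 X105.1798 Y33.8024
G01 X106.0206 Y25.6916
M5
G0 X30.5030 Y107.1352
M4 S675
G01 X37.5448 Y107.1352 F1267
G01 X37.5448 Y53.7845
G01 X30.5030 Y53.7845
G01 X30.5030 Y107.1352
M5
G0 X39.2595 Y57.6448
M4 S267
G01 X80.9997 Y57.6448 F3852
G01 X80.9997 Y12.2219
G01 X39.2595 Y12.2219
G01 X39.2595 Y57.6448
M5
G0 X0.0000 Y0.0000

1 u = 1 mm; y_m = 125.2261 − y.

[1] `<polygon>` regular polygon, #0000ff→engrave S267 F3852: (101.0160,60.4854) → (107.4876,60.9518) → (111.8872,56.1829) → (110.9018,49.7698) → (105.2735,46.5416) → (99.2404,48.9294) → (97.3456,55.1349) → (101.0160,60.4854) (closed)

[2] `<path>` line segment, #0000ff→engrave S267 F3852: (87.7467,30.2592) → (49.3839,35.4066)

[3] `<polyline>` open polyline, #008000→cut S675 F1267: (125.4706,96.9339) → (111.1124,8.5747) → (51.7132,78.9356) → (60.7181,69.0991)

[4] `<path>` cubic bezier, #008000→cut S675 F1267: (85.9681,78.2500) → (81.7591,80.6966) → (81.8635,78.4313) → (85.0840,72.5219) → (90.2232,64.0365) → (96.0838,54.0428) → (101.4684,43.6088) → (105.1798,33.8024) → (106.0206,25.6916)

[5] `<rect>` rectangle, #008000→cut S675 F1267: (30.5030,107.1352) → (37.5448,107.1352) → (37.5448,53.7845) → (30.5030,53.7845) → (30.5030,107.1352) (closed)

[6] `<rect>` rectangle, #0000ff→engrave S267 F3852: (39.2595,57.6448) → (80.9997,57.6448) → (80.9997,12.2219) → (39.2595,12.2219) → (39.2595,57.6448) (closed)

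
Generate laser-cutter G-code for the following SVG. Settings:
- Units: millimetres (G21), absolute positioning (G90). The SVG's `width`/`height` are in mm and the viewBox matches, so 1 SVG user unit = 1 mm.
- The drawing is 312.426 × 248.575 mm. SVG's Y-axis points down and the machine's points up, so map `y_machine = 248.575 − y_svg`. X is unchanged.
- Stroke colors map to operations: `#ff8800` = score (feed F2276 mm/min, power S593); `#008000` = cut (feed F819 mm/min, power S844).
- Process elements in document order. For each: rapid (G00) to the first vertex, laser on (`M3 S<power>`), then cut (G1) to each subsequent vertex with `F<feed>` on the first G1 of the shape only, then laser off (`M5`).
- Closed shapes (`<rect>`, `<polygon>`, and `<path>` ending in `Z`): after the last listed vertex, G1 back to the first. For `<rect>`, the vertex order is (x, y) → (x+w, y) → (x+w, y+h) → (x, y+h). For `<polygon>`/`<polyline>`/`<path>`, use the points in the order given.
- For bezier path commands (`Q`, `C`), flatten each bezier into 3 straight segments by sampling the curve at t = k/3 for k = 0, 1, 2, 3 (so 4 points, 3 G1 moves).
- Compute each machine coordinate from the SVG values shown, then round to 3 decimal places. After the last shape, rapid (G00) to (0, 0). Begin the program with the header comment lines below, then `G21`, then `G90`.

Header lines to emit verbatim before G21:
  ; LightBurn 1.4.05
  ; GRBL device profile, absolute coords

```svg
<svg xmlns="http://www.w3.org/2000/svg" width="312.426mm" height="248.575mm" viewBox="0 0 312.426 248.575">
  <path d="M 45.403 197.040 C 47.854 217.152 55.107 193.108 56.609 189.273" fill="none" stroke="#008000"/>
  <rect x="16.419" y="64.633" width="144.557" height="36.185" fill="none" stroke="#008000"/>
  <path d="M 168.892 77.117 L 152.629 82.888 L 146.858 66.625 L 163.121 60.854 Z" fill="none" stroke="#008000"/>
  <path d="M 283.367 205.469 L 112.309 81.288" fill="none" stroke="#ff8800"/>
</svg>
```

1 u = 1 mm; y_m = 248.575 − y.

[1] `<path>` cubic bezier, #008000→cut S844 F819: (45.403,51.535) → (49.064,43.758) → (53.581,51.115) → (56.609,59.302)

[2] `<rect>` rectangle, #008000→cut S844 F819: (16.419,183.942) → (160.976,183.942) → (160.976,147.757) → (16.419,147.757) → (16.419,183.942) (closed)

[3] `<path>` regular polygon, #008000→cut S844 F819: (168.892,171.458) → (152.629,165.687) → (146.858,181.950) → (163.121,187.721) → (168.892,171.458) (closed)

[4] `<path>` line segment, #ff8800→score S593 F2276: (283.367,43.106) → (112.309,167.287)

; LightBurn 1.4.05
; GRBL device profile, absolute coords
G21
G90
G00 X45.403 Y51.535
M3 S844
G1 X49.064 Y43.758 F819
G1 X53.581 Y51.115
G1 X56.609 Y59.302
M5
G00 X16.419 Y183.942
M3 S844
G1 X160.976 Y183.942 F819
G1 X160.976 Y147.757
G1 X16.419 Y147.757
G1 X16.419 Y183.942
M5
G00 X168.892 Y171.458
M3 S844
G1 X152.629 Y165.687 F819
G1 X146.858 Y181.950
G1 X163.121 Y187.721
G1 X168.892 Y171.458
M5
G00 X283.367 Y43.106
M3 S593
G1 X112.309 Y167.287 F2276
M5
G00 X0.000 Y0.000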